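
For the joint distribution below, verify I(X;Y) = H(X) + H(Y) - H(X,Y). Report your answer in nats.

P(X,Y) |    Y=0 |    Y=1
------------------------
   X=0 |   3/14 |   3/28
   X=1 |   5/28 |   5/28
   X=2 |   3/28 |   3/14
I(X;Y) = 0.0364 nats

Mutual information has multiple equivalent forms:
- I(X;Y) = H(X) - H(X|Y)
- I(X;Y) = H(Y) - H(Y|X)
- I(X;Y) = H(X) + H(Y) - H(X,Y)

Computing all quantities:
H(X) = 1.0974, H(Y) = 0.6931, H(X,Y) = 1.7541
H(X|Y) = 1.0609, H(Y|X) = 0.6567

Verification:
H(X) - H(X|Y) = 1.0974 - 1.0609 = 0.0364
H(Y) - H(Y|X) = 0.6931 - 0.6567 = 0.0364
H(X) + H(Y) - H(X,Y) = 1.0974 + 0.6931 - 1.7541 = 0.0364

All forms give I(X;Y) = 0.0364 nats. ✓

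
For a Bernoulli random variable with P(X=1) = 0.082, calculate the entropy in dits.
0.1232 dits

The binary entropy function is:
H(p) = -p log(p) - (1-p) log(1-p)

H(0.082) = -0.082 × log_10(0.082) - 0.918 × log_10(0.918)
H(0.082) = 0.1232 dits

Note: Binary entropy is maximized at p=0.5 (H=1 bit) and minimized at p=0 or p=1 (H=0).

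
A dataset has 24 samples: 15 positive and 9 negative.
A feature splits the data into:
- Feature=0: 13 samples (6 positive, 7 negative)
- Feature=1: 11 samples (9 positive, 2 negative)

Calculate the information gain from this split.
0.1016 bits

Information Gain = H(Y) - H(Y|Feature)

Before split:
P(positive) = 15/24 = 0.6250
H(Y) = 0.9544 bits

After split:
Feature=0: H = 0.9957 bits (weight = 13/24)
Feature=1: H = 0.6840 bits (weight = 11/24)
H(Y|Feature) = (13/24)×0.9957 + (11/24)×0.6840 = 0.8529 bits

Information Gain = 0.9544 - 0.8529 = 0.1016 bits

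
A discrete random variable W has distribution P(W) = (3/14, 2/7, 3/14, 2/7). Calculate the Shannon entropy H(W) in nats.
1.3761 nats

Shannon entropy is H(X) = -Σ p(x) log p(x).

For P = (3/14, 2/7, 3/14, 2/7):
H = -3/14 × log_e(3/14) -2/7 × log_e(2/7) -3/14 × log_e(3/14) -2/7 × log_e(2/7)
H = 1.3761 nats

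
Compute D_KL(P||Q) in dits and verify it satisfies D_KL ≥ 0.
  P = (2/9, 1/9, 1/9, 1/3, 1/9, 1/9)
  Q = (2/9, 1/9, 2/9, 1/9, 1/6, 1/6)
0.0865 dits

KL divergence satisfies the Gibbs inequality: D_KL(P||Q) ≥ 0 for all distributions P, Q.

D_KL(P||Q) = Σ p(x) log(p(x)/q(x))
Term by term:
  x=0: 2/9 × log_10[(2/9)/(2/9)] = 0.0000
  x=1: 1/9 × log_10[(1/9)/(1/9)] = 0.0000
  x=2: 1/9 × log_10[(1/9)/(2/9)] = -0.0334
  x=3: 1/3 × log_10[(1/3)/(1/9)] = 0.1590
  x=4: 1/9 × log_10[(1/9)/(1/6)] = -0.0196
  x=5: 1/9 × log_10[(1/9)/(1/6)] = -0.0196
D_KL(P||Q) = 0.0865 dits

D_KL(P||Q) = 0.0865 ≥ 0 ✓

This non-negativity is a fundamental property: relative entropy cannot be negative because it measures how different Q is from P.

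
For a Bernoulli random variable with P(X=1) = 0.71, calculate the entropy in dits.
0.2615 dits

The binary entropy function is:
H(p) = -p log(p) - (1-p) log(1-p)

H(0.71) = -0.71 × log_10(0.71) - 0.29 × log_10(0.29)
H(0.71) = 0.2615 dits

Note: Binary entropy is maximized at p=0.5 (H=1 bit) and minimized at p=0 or p=1 (H=0).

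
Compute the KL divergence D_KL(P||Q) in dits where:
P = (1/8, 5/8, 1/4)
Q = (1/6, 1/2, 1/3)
0.0137 dits

KL divergence: D_KL(P||Q) = Σ p(x) log(p(x)/q(x))

Computing term by term:
  x=0: 1/8 × log_10[(1/8)/(1/6)] = 1/8 × -0.1249 = -0.0156
  x=1: 5/8 × log_10[(5/8)/(1/2)] = 5/8 × 0.0969 = 0.0606
  x=2: 1/4 × log_10[(1/4)/(1/3)] = 1/4 × -0.1249 = -0.0312

D_KL(P||Q) = 0.0137 dits

Note: KL divergence is always non-negative and equals 0 iff P = Q.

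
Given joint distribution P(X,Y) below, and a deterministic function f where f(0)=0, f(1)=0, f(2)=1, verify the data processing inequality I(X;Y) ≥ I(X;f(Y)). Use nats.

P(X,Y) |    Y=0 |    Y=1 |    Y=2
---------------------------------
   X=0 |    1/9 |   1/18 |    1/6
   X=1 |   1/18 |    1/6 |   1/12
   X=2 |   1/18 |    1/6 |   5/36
I(X;Y) = 0.0621, I(X;f(Y)) = 0.0176, inequality holds: 0.0621 ≥ 0.0176

Data Processing Inequality: For any Markov chain X → Y → Z, we have I(X;Y) ≥ I(X;Z).

Here Z = f(Y) is a deterministic function of Y, forming X → Y → Z.

Original I(X;Y) = 0.0621 nats

After applying f:
P(X,Z) where Z=f(Y):
- P(X,Z=0) = P(X,Y=0) + P(X,Y=1)
- P(X,Z=1) = P(X,Y=2)

I(X;Z) = I(X;f(Y)) = 0.0176 nats

Verification: 0.0621 ≥ 0.0176 ✓

Information cannot be created by processing; the function f can only lose information about X.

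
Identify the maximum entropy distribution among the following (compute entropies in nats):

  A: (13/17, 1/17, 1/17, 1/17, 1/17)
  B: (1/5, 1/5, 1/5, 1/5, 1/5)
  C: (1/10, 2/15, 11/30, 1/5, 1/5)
B

For a discrete distribution over n outcomes, entropy is maximized by the uniform distribution.

Computing entropies:
H(A) = 0.8718 nats
H(B) = 1.6094 nats
H(C) = 1.5106 nats

The uniform distribution (where all probabilities equal 1/5) achieves the maximum entropy of log_e(5) = 1.6094 nats.

Distribution B has the highest entropy.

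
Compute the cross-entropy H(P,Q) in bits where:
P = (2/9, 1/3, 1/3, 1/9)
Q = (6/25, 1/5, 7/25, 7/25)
2.0477 bits

Cross-entropy: H(P,Q) = -Σ p(x) log q(x)

Alternatively: H(P,Q) = H(P) + D_KL(P||Q)
H(P) = 1.8911 bits
D_KL(P||Q) = 0.1567 bits

H(P,Q) = 1.8911 + 0.1567 = 2.0477 bits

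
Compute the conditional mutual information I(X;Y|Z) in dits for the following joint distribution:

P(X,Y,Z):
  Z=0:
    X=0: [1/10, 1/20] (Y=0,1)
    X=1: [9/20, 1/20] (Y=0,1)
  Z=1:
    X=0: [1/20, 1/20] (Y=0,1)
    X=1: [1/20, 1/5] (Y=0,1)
0.0156 dits

Conditional mutual information: I(X;Y|Z) = H(X|Z) + H(Y|Z) - H(X,Y|Z)

H(Z) = 0.2812
H(X,Z) = 0.5246 → H(X|Z) = 0.2434
H(Y,Z) = 0.4933 → H(Y|Z) = 0.2121
H(X,Y,Z) = 0.7211 → H(X,Y|Z) = 0.4399

I(X;Y|Z) = 0.2434 + 0.2121 - 0.4399 = 0.0156 dits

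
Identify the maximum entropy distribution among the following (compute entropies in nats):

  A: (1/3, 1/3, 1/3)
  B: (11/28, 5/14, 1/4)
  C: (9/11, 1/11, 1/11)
A

For a discrete distribution over n outcomes, entropy is maximized by the uniform distribution.

Computing entropies:
H(A) = 1.0986 nats
H(B) = 1.0813 nats
H(C) = 0.6002 nats

The uniform distribution (where all probabilities equal 1/3) achieves the maximum entropy of log_e(3) = 1.0986 nats.

Distribution A has the highest entropy.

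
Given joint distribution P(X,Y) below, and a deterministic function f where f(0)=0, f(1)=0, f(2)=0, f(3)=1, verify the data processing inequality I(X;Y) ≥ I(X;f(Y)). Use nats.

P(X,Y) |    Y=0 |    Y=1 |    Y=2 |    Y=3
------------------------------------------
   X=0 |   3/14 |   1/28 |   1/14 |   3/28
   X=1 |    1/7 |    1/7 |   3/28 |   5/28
I(X;Y) = 0.0440, I(X;f(Y)) = 0.0024, inequality holds: 0.0440 ≥ 0.0024

Data Processing Inequality: For any Markov chain X → Y → Z, we have I(X;Y) ≥ I(X;Z).

Here Z = f(Y) is a deterministic function of Y, forming X → Y → Z.

Original I(X;Y) = 0.0440 nats

After applying f:
P(X,Z) where Z=f(Y):
- P(X,Z=0) = P(X,Y=0) + P(X,Y=1) + P(X,Y=2)
- P(X,Z=1) = P(X,Y=3)

I(X;Z) = I(X;f(Y)) = 0.0024 nats

Verification: 0.0440 ≥ 0.0024 ✓

Information cannot be created by processing; the function f can only lose information about X.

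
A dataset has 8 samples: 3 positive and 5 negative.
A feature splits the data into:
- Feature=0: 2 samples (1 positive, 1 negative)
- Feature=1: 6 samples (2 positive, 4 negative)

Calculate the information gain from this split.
0.0157 bits

Information Gain = H(Y) - H(Y|Feature)

Before split:
P(positive) = 3/8 = 0.3750
H(Y) = 0.9544 bits

After split:
Feature=0: H = 1.0000 bits (weight = 2/8)
Feature=1: H = 0.9183 bits (weight = 6/8)
H(Y|Feature) = (2/8)×1.0000 + (6/8)×0.9183 = 0.9387 bits

Information Gain = 0.9544 - 0.9387 = 0.0157 bits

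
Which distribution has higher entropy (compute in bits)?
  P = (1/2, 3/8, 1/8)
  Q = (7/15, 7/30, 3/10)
Q

Computing entropies in bits:
H(P) = 1.4056
H(Q) = 1.5241

Distribution Q has higher entropy.

Intuition: The distribution closer to uniform (more spread out) has higher entropy.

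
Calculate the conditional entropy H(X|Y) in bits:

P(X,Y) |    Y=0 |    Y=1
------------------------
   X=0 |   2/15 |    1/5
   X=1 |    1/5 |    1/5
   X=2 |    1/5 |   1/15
1.5088 bits

Using the chain rule: H(X|Y) = H(X,Y) - H(Y)

First, compute H(X,Y) = 2.5056 bits

Marginal P(Y) = (8/15, 7/15)
H(Y) = 0.9968 bits

H(X|Y) = H(X,Y) - H(Y) = 2.5056 - 0.9968 = 1.5088 bits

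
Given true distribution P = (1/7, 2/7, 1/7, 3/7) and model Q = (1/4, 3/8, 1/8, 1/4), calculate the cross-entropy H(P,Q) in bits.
1.9757 bits

Cross-entropy: H(P,Q) = -Σ p(x) log q(x)

Alternatively: H(P,Q) = H(P) + D_KL(P||Q)
H(P) = 1.8424 bits
D_KL(P||Q) = 0.1334 bits

H(P,Q) = 1.8424 + 0.1334 = 1.9757 bits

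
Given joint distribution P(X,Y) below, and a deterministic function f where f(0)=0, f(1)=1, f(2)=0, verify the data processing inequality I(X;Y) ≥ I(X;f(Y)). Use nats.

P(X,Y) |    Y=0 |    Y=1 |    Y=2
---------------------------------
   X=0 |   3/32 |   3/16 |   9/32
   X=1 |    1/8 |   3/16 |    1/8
I(X;Y) = 0.0252, I(X;f(Y)) = 0.0048, inequality holds: 0.0252 ≥ 0.0048

Data Processing Inequality: For any Markov chain X → Y → Z, we have I(X;Y) ≥ I(X;Z).

Here Z = f(Y) is a deterministic function of Y, forming X → Y → Z.

Original I(X;Y) = 0.0252 nats

After applying f:
P(X,Z) where Z=f(Y):
- P(X,Z=0) = P(X,Y=0) + P(X,Y=2)
- P(X,Z=1) = P(X,Y=1)

I(X;Z) = I(X;f(Y)) = 0.0048 nats

Verification: 0.0252 ≥ 0.0048 ✓

Information cannot be created by processing; the function f can only lose information about X.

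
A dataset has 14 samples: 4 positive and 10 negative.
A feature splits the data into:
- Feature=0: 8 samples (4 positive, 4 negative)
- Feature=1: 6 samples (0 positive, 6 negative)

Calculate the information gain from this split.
0.2917 bits

Information Gain = H(Y) - H(Y|Feature)

Before split:
P(positive) = 4/14 = 0.2857
H(Y) = 0.8631 bits

After split:
Feature=0: H = 1.0000 bits (weight = 8/14)
Feature=1: H = 0.0000 bits (weight = 6/14)
H(Y|Feature) = (8/14)×1.0000 + (6/14)×0.0000 = 0.5714 bits

Information Gain = 0.8631 - 0.5714 = 0.2917 bits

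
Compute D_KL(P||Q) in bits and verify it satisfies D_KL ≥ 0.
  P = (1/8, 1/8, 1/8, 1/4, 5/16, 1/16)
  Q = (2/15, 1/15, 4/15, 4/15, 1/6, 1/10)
0.1828 bits

KL divergence satisfies the Gibbs inequality: D_KL(P||Q) ≥ 0 for all distributions P, Q.

D_KL(P||Q) = Σ p(x) log(p(x)/q(x))
Term by term:
  x=0: 1/8 × log_2[(1/8)/(2/15)] = -0.0116
  x=1: 1/8 × log_2[(1/8)/(1/15)] = 0.1134
  x=2: 1/8 × log_2[(1/8)/(4/15)] = -0.1366
  x=3: 1/4 × log_2[(1/4)/(4/15)] = -0.0233
  x=4: 5/16 × log_2[(5/16)/(1/6)] = 0.2834
  x=5: 1/16 × log_2[(1/16)/(1/10)] = -0.0424
D_KL(P||Q) = 0.1828 bits

D_KL(P||Q) = 0.1828 ≥ 0 ✓

This non-negativity is a fundamental property: relative entropy cannot be negative because it measures how different Q is from P.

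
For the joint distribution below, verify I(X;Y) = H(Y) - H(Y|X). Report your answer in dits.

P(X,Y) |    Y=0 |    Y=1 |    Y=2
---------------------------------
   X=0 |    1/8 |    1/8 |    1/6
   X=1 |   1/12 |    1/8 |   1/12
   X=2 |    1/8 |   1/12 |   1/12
I(X;Y) = 0.0067 dits

Mutual information has multiple equivalent forms:
- I(X;Y) = H(X) - H(X|Y)
- I(X;Y) = H(Y) - H(Y|X)
- I(X;Y) = H(X) + H(Y) - H(X,Y)

Computing all quantities:
H(X) = 0.4706, H(Y) = 0.4771, H(X,Y) = 0.9410
H(X|Y) = 0.4638, H(Y|X) = 0.4704

Verification:
H(X) - H(X|Y) = 0.4706 - 0.4638 = 0.0067
H(Y) - H(Y|X) = 0.4771 - 0.4704 = 0.0067
H(X) + H(Y) - H(X,Y) = 0.4706 + 0.4771 - 0.9410 = 0.0067

All forms give I(X;Y) = 0.0067 dits. ✓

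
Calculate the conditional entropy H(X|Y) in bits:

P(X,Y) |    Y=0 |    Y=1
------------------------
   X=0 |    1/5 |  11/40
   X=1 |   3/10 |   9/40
0.9819 bits

Using the chain rule: H(X|Y) = H(X,Y) - H(Y)

First, compute H(X,Y) = 1.9819 bits

Marginal P(Y) = (1/2, 1/2)
H(Y) = 1.0000 bits

H(X|Y) = H(X,Y) - H(Y) = 1.9819 - 1.0000 = 0.9819 bits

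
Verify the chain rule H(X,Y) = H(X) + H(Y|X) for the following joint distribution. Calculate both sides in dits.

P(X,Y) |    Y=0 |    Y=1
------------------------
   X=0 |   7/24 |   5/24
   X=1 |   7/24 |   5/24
H(X,Y) = 0.5960, H(X) = 0.3010, H(Y|X) = 0.2950 (all in dits)

Chain rule: H(X,Y) = H(X) + H(Y|X)

Left side — joint entropy directly:
H(X,Y) = -Σ p(x,y) log p(x,y) = 0.5960 dits

Right side — compute H(Y|X) from the conditional distributions:
P(X) = (1/2, 1/2), so H(X) = 0.3010 dits
H(Y|X) = Σ_x P(X=x) · H(Y|X=x):
  P(Y|X=0) = (7/12, 5/12), H(Y|X=0) = 0.2950, weight P(X=0) = 1/2
  P(Y|X=1) = (7/12, 5/12), H(Y|X=1) = 0.2950, weight P(X=1) = 1/2
H(Y|X) = 0.2950 dits

H(X) + H(Y|X) = 0.3010 + 0.2950 = 0.5960 dits

Both sides equal 0.5960 dits. ✓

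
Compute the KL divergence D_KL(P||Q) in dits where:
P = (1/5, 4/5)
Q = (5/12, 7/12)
0.0460 dits

KL divergence: D_KL(P||Q) = Σ p(x) log(p(x)/q(x))

Computing term by term:
  x=0: 1/5 × log_10[(1/5)/(5/12)] = 1/5 × -0.3188 = -0.0638
  x=1: 4/5 × log_10[(4/5)/(7/12)] = 4/5 × 0.1372 = 0.1097

D_KL(P||Q) = 0.0460 dits

Note: KL divergence is always non-negative and equals 0 iff P = Q.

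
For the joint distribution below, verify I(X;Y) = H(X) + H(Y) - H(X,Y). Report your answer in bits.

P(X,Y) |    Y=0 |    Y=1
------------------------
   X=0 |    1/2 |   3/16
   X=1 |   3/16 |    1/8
I(X;Y) = 0.0114 bits

Mutual information has multiple equivalent forms:
- I(X;Y) = H(X) - H(X|Y)
- I(X;Y) = H(Y) - H(Y|X)
- I(X;Y) = H(X) + H(Y) - H(X,Y)

Computing all quantities:
H(X) = 0.8960, H(Y) = 0.8960, H(X,Y) = 1.7806
H(X|Y) = 0.8846, H(Y|X) = 0.8846

Verification:
H(X) - H(X|Y) = 0.8960 - 0.8846 = 0.0114
H(Y) - H(Y|X) = 0.8960 - 0.8846 = 0.0114
H(X) + H(Y) - H(X,Y) = 0.8960 + 0.8960 - 1.7806 = 0.0114

All forms give I(X;Y) = 0.0114 bits. ✓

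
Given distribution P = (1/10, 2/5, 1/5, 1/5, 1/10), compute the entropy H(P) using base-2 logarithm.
2.1219 bits

Shannon entropy is H(X) = -Σ p(x) log p(x).

For P = (1/10, 2/5, 1/5, 1/5, 1/10):
H = -1/10 × log_2(1/10) -2/5 × log_2(2/5) -1/5 × log_2(1/5) -1/5 × log_2(1/5) -1/10 × log_2(1/10)
H = 2.1219 bits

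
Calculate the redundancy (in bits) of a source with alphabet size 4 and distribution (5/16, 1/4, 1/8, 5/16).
0.0762 bits

Redundancy measures how far a source is from maximum entropy:
R = H_max - H(X)

Maximum entropy for 4 symbols: H_max = log_2(4) = 2.0000 bits
Actual entropy: H(X) = 1.9238 bits
Redundancy: R = 2.0000 - 1.9238 = 0.0762 bits

This redundancy represents potential for compression: the source could be compressed by 0.0762 bits per symbol.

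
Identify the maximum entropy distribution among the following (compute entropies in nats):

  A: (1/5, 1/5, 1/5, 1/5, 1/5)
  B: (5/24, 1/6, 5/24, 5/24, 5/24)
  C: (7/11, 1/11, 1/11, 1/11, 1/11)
A

For a discrete distribution over n outcomes, entropy is maximized by the uniform distribution.

Computing entropies:
H(A) = 1.6094 nats
H(B) = 1.6058 nats
H(C) = 1.1596 nats

The uniform distribution (where all probabilities equal 1/5) achieves the maximum entropy of log_e(5) = 1.6094 nats.

Distribution A has the highest entropy.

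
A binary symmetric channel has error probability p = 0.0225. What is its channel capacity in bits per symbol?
0.8447 bits

For a binary symmetric channel (BSC) with error probability p:
Capacity C = 1 - H(p) bits per symbol

where H(p) = -p log₂(p) - (1-p) log₂(1-p) is the binary entropy function.

H(0.0225) = 0.1553 bits
C = 1 - 0.1553 = 0.8447 bits per symbol

This means we can reliably transmit up to 0.8447 bits of information per channel use.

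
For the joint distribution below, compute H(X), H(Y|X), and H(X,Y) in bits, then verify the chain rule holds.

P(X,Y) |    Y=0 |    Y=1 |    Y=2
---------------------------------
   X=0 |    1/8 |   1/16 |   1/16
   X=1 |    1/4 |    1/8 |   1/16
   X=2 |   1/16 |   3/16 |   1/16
H(X,Y) = 2.9528, H(X) = 1.5462, H(Y|X) = 1.4066 (all in bits)

Chain rule: H(X,Y) = H(X) + H(Y|X)

Left side — joint entropy directly:
H(X,Y) = -Σ p(x,y) log p(x,y) = 2.9528 bits

Right side — compute H(Y|X) from the conditional distributions:
P(X) = (1/4, 7/16, 5/16), so H(X) = 1.5462 bits
H(Y|X) = Σ_x P(X=x) · H(Y|X=x):
  P(Y|X=0) = (1/2, 1/4, 1/4), H(Y|X=0) = 1.5000, weight P(X=0) = 1/4
  P(Y|X=1) = (4/7, 2/7, 1/7), H(Y|X=1) = 1.3788, weight P(X=1) = 7/16
  P(Y|X=2) = (1/5, 3/5, 1/5), H(Y|X=2) = 1.3710, weight P(X=2) = 5/16
H(Y|X) = 1.4066 bits

H(X) + H(Y|X) = 1.5462 + 1.4066 = 2.9528 bits

Both sides equal 2.9528 bits. ✓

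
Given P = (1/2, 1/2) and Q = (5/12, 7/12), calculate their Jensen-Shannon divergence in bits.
0.0051 bits

Jensen-Shannon divergence is:
JSD(P||Q) = 0.5 × D_KL(P||M) + 0.5 × D_KL(Q||M)
where M = 0.5 × (P + Q) is the mixture distribution.

M = 0.5 × (1/2, 1/2) + 0.5 × (5/12, 7/12) = (11/24, 13/24)

D_KL(P||M) = 0.0050 bits
D_KL(Q||M) = 0.0051 bits

JSD(P||Q) = 0.5 × 0.0050 + 0.5 × 0.0051 = 0.0051 bits

Unlike KL divergence, JSD is symmetric and bounded: 0 ≤ JSD ≤ log(2).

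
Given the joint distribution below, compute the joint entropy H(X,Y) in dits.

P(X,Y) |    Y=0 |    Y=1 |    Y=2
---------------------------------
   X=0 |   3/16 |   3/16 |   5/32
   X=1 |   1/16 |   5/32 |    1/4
0.7503 dits

Joint entropy is H(X,Y) = -Σ_{x,y} p(x,y) log p(x,y).

Summing over all non-zero entries:
H(X,Y) = -[3/16·log_10(3/16) + 3/16·log_10(3/16) + 5/32·log_10(5/32) + 1/16·log_10(1/16) + 5/32·log_10(5/32) + 1/4·log_10(1/4)]
H(X,Y) = 0.7503 dits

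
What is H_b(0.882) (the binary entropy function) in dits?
0.1576 dits

The binary entropy function is:
H(p) = -p log(p) - (1-p) log(1-p)

H(0.882) = -0.882 × log_10(0.882) - 0.118 × log_10(0.118)
H(0.882) = 0.1576 dits

Note: Binary entropy is maximized at p=0.5 (H=1 bit) and minimized at p=0 or p=1 (H=0).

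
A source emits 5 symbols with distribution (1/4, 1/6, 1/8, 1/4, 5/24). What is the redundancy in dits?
0.0134 dits

Redundancy measures how far a source is from maximum entropy:
R = H_max - H(X)

Maximum entropy for 5 symbols: H_max = log_10(5) = 0.6990 dits
Actual entropy: H(X) = 0.6855 dits
Redundancy: R = 0.6990 - 0.6855 = 0.0134 dits

This redundancy represents potential for compression: the source could be compressed by 0.0134 dits per symbol.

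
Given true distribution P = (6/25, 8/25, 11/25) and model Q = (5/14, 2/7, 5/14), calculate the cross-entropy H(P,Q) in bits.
1.5884 bits

Cross-entropy: H(P,Q) = -Σ p(x) log q(x)

Alternatively: H(P,Q) = H(P) + D_KL(P||Q)
H(P) = 1.5413 bits
D_KL(P||Q) = 0.0471 bits

H(P,Q) = 1.5413 + 0.0471 = 1.5884 bits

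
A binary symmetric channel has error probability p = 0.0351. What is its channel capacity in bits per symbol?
0.7806 bits

For a binary symmetric channel (BSC) with error probability p:
Capacity C = 1 - H(p) bits per symbol

where H(p) = -p log₂(p) - (1-p) log₂(1-p) is the binary entropy function.

H(0.0351) = 0.2194 bits
C = 1 - 0.2194 = 0.7806 bits per symbol

This means we can reliably transmit up to 0.7806 bits of information per channel use.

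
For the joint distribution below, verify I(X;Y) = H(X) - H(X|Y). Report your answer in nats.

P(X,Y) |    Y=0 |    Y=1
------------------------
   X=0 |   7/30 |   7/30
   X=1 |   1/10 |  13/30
I(X;Y) = 0.0557 nats

Mutual information has multiple equivalent forms:
- I(X;Y) = H(X) - H(X|Y)
- I(X;Y) = H(Y) - H(Y|X)
- I(X;Y) = H(X) + H(Y) - H(X,Y)

Computing all quantities:
H(X) = 0.6909, H(Y) = 0.6365, H(X,Y) = 1.2718
H(X|Y) = 0.6353, H(Y|X) = 0.5808

Verification:
H(X) - H(X|Y) = 0.6909 - 0.6353 = 0.0557
H(Y) - H(Y|X) = 0.6365 - 0.5808 = 0.0557
H(X) + H(Y) - H(X,Y) = 0.6909 + 0.6365 - 1.2718 = 0.0557

All forms give I(X;Y) = 0.0557 nats. ✓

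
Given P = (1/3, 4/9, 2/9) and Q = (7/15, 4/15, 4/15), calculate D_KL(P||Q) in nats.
0.0744 nats

KL divergence: D_KL(P||Q) = Σ p(x) log(p(x)/q(x))

Computing term by term:
  x=0: 1/3 × log_e[(1/3)/(7/15)] = 1/3 × -0.3365 = -0.1122
  x=1: 4/9 × log_e[(4/9)/(4/15)] = 4/9 × 0.5108 = 0.2270
  x=2: 2/9 × log_e[(2/9)/(4/15)] = 2/9 × -0.1823 = -0.0405

D_KL(P||Q) = 0.0744 nats

Note: KL divergence is always non-negative and equals 0 iff P = Q.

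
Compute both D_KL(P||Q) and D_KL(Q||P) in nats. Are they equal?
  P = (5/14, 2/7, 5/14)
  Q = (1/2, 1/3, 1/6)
D_KL(P||Q) = 0.1080, D_KL(Q||P) = 0.0926

KL divergence is not symmetric: D_KL(P||Q) ≠ D_KL(Q||P) in general.

D_KL(P||Q) = 0.1080 nats
D_KL(Q||P) = 0.0926 nats

No, they are not equal!

This asymmetry is why KL divergence is not a true distance metric.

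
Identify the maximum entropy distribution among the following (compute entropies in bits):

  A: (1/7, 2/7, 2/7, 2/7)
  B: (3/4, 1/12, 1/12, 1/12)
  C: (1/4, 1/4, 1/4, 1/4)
C

For a discrete distribution over n outcomes, entropy is maximized by the uniform distribution.

Computing entropies:
H(A) = 1.9502 bits
H(B) = 1.2075 bits
H(C) = 2.0000 bits

The uniform distribution (where all probabilities equal 1/4) achieves the maximum entropy of log_2(4) = 2.0000 bits.

Distribution C has the highest entropy.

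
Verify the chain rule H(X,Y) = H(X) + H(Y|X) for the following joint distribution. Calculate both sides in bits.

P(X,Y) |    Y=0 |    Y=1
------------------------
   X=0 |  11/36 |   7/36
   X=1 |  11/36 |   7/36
H(X,Y) = 1.9641, H(X) = 1.0000, H(Y|X) = 0.9641 (all in bits)

Chain rule: H(X,Y) = H(X) + H(Y|X)

Left side — joint entropy directly:
H(X,Y) = -Σ p(x,y) log p(x,y) = 1.9641 bits

Right side — compute H(Y|X) from the conditional distributions:
P(X) = (1/2, 1/2), so H(X) = 1.0000 bits
H(Y|X) = Σ_x P(X=x) · H(Y|X=x):
  P(Y|X=0) = (11/18, 7/18), H(Y|X=0) = 0.9641, weight P(X=0) = 1/2
  P(Y|X=1) = (11/18, 7/18), H(Y|X=1) = 0.9641, weight P(X=1) = 1/2
H(Y|X) = 0.9641 bits

H(X) + H(Y|X) = 1.0000 + 0.9641 = 1.9641 bits

Both sides equal 1.9641 bits. ✓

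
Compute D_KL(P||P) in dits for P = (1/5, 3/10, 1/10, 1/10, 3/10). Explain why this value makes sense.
0.0000 dits

KL divergence satisfies the Gibbs inequality: D_KL(P||Q) ≥ 0 for all distributions P, Q.

D_KL(P||Q) = Σ p(x) log(p(x)/q(x))
Each term is p(x) × log_10(p(x)/p(x)) = p(x) × log_10(1) = 0, so the sum is 0.
D_KL(P||Q) = 0.0000 dits

When P = Q, the KL divergence is exactly 0, as there is no 'divergence' between identical distributions.

This non-negativity is a fundamental property: relative entropy cannot be negative because it measures how different Q is from P.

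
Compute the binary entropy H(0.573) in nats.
0.6825 nats

The binary entropy function is:
H(p) = -p log(p) - (1-p) log(1-p)

H(0.573) = -0.573 × log_e(0.573) - 0.427 × log_e(0.427)
H(0.573) = 0.6825 nats

Note: Binary entropy is maximized at p=0.5 (H=1 bit) and minimized at p=0 or p=1 (H=0).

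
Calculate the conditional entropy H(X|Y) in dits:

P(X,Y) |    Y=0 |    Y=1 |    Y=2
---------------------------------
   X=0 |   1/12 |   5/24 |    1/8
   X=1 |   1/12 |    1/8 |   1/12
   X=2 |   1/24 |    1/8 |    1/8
0.4645 dits

Using the chain rule: H(X|Y) = H(X,Y) - H(Y)

First, compute H(X,Y) = 0.9208 dits

Marginal P(Y) = (5/24, 11/24, 1/3)
H(Y) = 0.4563 dits

H(X|Y) = H(X,Y) - H(Y) = 0.9208 - 0.4563 = 0.4645 dits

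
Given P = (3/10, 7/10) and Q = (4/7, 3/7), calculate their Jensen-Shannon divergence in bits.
0.0548 bits

Jensen-Shannon divergence is:
JSD(P||Q) = 0.5 × D_KL(P||M) + 0.5 × D_KL(Q||M)
where M = 0.5 × (P + Q) is the mixture distribution.

M = 0.5 × (3/10, 7/10) + 0.5 × (4/7, 3/7) = (0.435714, 0.564286)

D_KL(P||M) = 0.0561 bits
D_KL(Q||M) = 0.0534 bits

JSD(P||Q) = 0.5 × 0.0561 + 0.5 × 0.0534 = 0.0548 bits

Unlike KL divergence, JSD is symmetric and bounded: 0 ≤ JSD ≤ log(2).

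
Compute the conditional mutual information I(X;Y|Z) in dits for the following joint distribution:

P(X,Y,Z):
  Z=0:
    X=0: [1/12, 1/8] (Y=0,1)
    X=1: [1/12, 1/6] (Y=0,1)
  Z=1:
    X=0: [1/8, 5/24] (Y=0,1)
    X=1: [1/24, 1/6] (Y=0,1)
0.0046 dits

Conditional mutual information: I(X;Y|Z) = H(X|Z) + H(Y|Z) - H(X,Y|Z)

H(Z) = 0.2995
H(X,Z) = 0.5934 → H(X|Z) = 0.2939
H(Y,Z) = 0.5752 → H(Y|Z) = 0.2757
H(X,Y,Z) = 0.8645 → H(X,Y|Z) = 0.5649

I(X;Y|Z) = 0.2939 + 0.2757 - 0.5649 = 0.0046 dits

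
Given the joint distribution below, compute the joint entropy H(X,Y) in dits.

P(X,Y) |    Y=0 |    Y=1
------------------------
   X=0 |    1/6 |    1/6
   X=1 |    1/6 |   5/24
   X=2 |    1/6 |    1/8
0.7736 dits

Joint entropy is H(X,Y) = -Σ_{x,y} p(x,y) log p(x,y).

Summing over all non-zero entries:
H(X,Y) = -[1/6·log_10(1/6) + 1/6·log_10(1/6) + 1/6·log_10(1/6) + 5/24·log_10(5/24) + 1/6·log_10(1/6) + 1/8·log_10(1/8)]
H(X,Y) = 0.7736 dits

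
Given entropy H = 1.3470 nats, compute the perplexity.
3.8459

Perplexity is e^H (or exp(H) for natural log).

H = 1.3470 nats
Perplexity = e^1.3470 = 3.8459

Interpretation: The model's uncertainty is equivalent to choosing uniformly among 3.8 options.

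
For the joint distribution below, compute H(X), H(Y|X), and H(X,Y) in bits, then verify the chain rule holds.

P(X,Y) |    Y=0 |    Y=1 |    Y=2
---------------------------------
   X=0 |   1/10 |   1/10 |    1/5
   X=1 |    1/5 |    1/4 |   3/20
H(X,Y) = 2.5037, H(X) = 0.9710, H(Y|X) = 1.5328 (all in bits)

Chain rule: H(X,Y) = H(X) + H(Y|X)

Left side — joint entropy directly:
H(X,Y) = -Σ p(x,y) log p(x,y) = 2.5037 bits

Right side — compute H(Y|X) from the conditional distributions:
P(X) = (2/5, 3/5), so H(X) = 0.9710 bits
H(Y|X) = Σ_x P(X=x) · H(Y|X=x):
  P(Y|X=0) = (1/4, 1/4, 1/2), H(Y|X=0) = 1.5000, weight P(X=0) = 2/5
  P(Y|X=1) = (1/3, 5/12, 1/4), H(Y|X=1) = 1.5546, weight P(X=1) = 3/5
H(Y|X) = 1.5328 bits

H(X) + H(Y|X) = 0.9710 + 1.5328 = 2.5037 bits

Both sides equal 2.5037 bits. ✓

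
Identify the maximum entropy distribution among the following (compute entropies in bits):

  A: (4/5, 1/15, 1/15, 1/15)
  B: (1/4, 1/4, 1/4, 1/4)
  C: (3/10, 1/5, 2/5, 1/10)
B

For a discrete distribution over n outcomes, entropy is maximized by the uniform distribution.

Computing entropies:
H(A) = 1.0389 bits
H(B) = 2.0000 bits
H(C) = 1.8464 bits

The uniform distribution (where all probabilities equal 1/4) achieves the maximum entropy of log_2(4) = 2.0000 bits.

Distribution B has the highest entropy.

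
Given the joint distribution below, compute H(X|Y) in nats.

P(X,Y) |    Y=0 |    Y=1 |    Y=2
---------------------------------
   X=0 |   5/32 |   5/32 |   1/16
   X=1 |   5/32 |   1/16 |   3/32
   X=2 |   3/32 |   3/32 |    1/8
1.0562 nats

Using the chain rule: H(X|Y) = H(X,Y) - H(Y)

First, compute H(X,Y) = 2.1424 nats

Marginal P(Y) = (13/32, 5/16, 9/32)
H(Y) = 1.0862 nats

H(X|Y) = H(X,Y) - H(Y) = 2.1424 - 1.0862 = 1.0562 nats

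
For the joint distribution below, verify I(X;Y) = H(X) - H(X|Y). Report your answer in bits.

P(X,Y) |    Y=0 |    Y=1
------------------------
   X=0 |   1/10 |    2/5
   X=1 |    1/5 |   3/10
I(X;Y) = 0.0349 bits

Mutual information has multiple equivalent forms:
- I(X;Y) = H(X) - H(X|Y)
- I(X;Y) = H(Y) - H(Y|X)
- I(X;Y) = H(X) + H(Y) - H(X,Y)

Computing all quantities:
H(X) = 1.0000, H(Y) = 0.8813, H(X,Y) = 1.8464
H(X|Y) = 0.9651, H(Y|X) = 0.8464

Verification:
H(X) - H(X|Y) = 1.0000 - 0.9651 = 0.0349
H(Y) - H(Y|X) = 0.8813 - 0.8464 = 0.0349
H(X) + H(Y) - H(X,Y) = 1.0000 + 0.8813 - 1.8464 = 0.0349

All forms give I(X;Y) = 0.0349 bits. ✓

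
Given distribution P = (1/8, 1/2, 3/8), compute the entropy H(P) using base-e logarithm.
0.9743 nats

Shannon entropy is H(X) = -Σ p(x) log p(x).

For P = (1/8, 1/2, 3/8):
H = -1/8 × log_e(1/8) -1/2 × log_e(1/2) -3/8 × log_e(3/8)
H = 0.9743 nats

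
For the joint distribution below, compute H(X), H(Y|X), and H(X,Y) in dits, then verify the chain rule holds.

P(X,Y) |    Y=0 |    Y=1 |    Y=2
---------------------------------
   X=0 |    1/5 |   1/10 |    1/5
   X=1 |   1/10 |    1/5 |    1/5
H(X,Y) = 0.7592, H(X) = 0.3010, H(Y|X) = 0.4581 (all in dits)

Chain rule: H(X,Y) = H(X) + H(Y|X)

Left side — joint entropy directly:
H(X,Y) = -Σ p(x,y) log p(x,y) = 0.7592 dits

Right side — compute H(Y|X) from the conditional distributions:
P(X) = (1/2, 1/2), so H(X) = 0.3010 dits
H(Y|X) = Σ_x P(X=x) · H(Y|X=x):
  P(Y|X=0) = (2/5, 1/5, 2/5), H(Y|X=0) = 0.4581, weight P(X=0) = 1/2
  P(Y|X=1) = (1/5, 2/5, 2/5), H(Y|X=1) = 0.4581, weight P(X=1) = 1/2
H(Y|X) = 0.4581 dits

H(X) + H(Y|X) = 0.3010 + 0.4581 = 0.7592 dits

Both sides equal 0.7592 dits. ✓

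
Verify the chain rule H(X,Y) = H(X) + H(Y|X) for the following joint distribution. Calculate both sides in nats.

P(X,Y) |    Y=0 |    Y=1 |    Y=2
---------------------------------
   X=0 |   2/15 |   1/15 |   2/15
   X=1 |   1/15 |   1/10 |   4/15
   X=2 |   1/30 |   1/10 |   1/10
H(X,Y) = 2.0550, H(X) = 1.0681, H(Y|X) = 0.9869 (all in nats)

Chain rule: H(X,Y) = H(X) + H(Y|X)

Left side — joint entropy directly:
H(X,Y) = -Σ p(x,y) log p(x,y) = 2.0550 nats

Right side — compute H(Y|X) from the conditional distributions:
P(X) = (1/3, 13/30, 7/30), so H(X) = 1.0681 nats
H(Y|X) = Σ_x P(X=x) · H(Y|X=x):
  P(Y|X=0) = (2/5, 1/5, 2/5), H(Y|X=0) = 1.0549, weight P(X=0) = 1/3
  P(Y|X=1) = (2/13, 3/13, 8/13), H(Y|X=1) = 0.9251, weight P(X=1) = 13/30
  P(Y|X=2) = (1/7, 3/7, 3/7), H(Y|X=2) = 1.0042, weight P(X=2) = 7/30
H(Y|X) = 0.9869 nats

H(X) + H(Y|X) = 1.0681 + 0.9869 = 2.0550 nats

Both sides equal 2.0550 nats. ✓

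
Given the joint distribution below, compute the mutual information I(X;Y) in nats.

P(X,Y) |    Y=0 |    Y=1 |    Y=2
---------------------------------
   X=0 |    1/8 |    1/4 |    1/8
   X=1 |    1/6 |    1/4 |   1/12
0.0072 nats

Mutual information: I(X;Y) = H(X) + H(Y) - H(X,Y)

Marginals:
P(X) = (1/2, 1/2), H(X) = 0.6931 nats
P(Y) = (7/24, 1/2, 5/24), H(Y) = 1.0327 nats

Joint entropy: H(X,Y) = 1.7187 nats

I(X;Y) = 0.6931 + 1.0327 - 1.7187 = 0.0072 nats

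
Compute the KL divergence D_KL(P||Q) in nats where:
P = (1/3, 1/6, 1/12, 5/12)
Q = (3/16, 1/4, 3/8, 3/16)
0.3316 nats

KL divergence: D_KL(P||Q) = Σ p(x) log(p(x)/q(x))

Computing term by term:
  x=0: 1/3 × log_e[(1/3)/(3/16)] = 1/3 × 0.5754 = 0.1918
  x=1: 1/6 × log_e[(1/6)/(1/4)] = 1/6 × -0.4055 = -0.0676
  x=2: 1/12 × log_e[(1/12)/(3/8)] = 1/12 × -1.5041 = -0.1253
  x=3: 5/12 × log_e[(5/12)/(3/16)] = 5/12 × 0.7985 = 0.3327

D_KL(P||Q) = 0.3316 nats

Note: KL divergence is always non-negative and equals 0 iff P = Q.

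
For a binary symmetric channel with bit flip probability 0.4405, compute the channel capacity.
0.0102 bits

For a binary symmetric channel (BSC) with error probability p:
Capacity C = 1 - H(p) bits per symbol

where H(p) = -p log₂(p) - (1-p) log₂(1-p) is the binary entropy function.

H(0.4405) = 0.9898 bits
C = 1 - 0.9898 = 0.0102 bits per symbol

This means we can reliably transmit up to 0.0102 bits of information per channel use.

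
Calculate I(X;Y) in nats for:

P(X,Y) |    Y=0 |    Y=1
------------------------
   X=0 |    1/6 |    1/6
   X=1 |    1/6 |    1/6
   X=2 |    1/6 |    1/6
0.0000 nats

Mutual information: I(X;Y) = H(X) + H(Y) - H(X,Y)

Marginals:
P(X) = (1/3, 1/3, 1/3), H(X) = 1.0986 nats
P(Y) = (1/2, 1/2), H(Y) = 0.6931 nats

Joint entropy: H(X,Y) = 1.7918 nats

I(X;Y) = 1.0986 + 0.6931 - 1.7918 = 0.0000 nats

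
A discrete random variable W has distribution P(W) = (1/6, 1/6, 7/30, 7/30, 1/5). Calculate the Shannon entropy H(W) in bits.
2.3058 bits

Shannon entropy is H(X) = -Σ p(x) log p(x).

For P = (1/6, 1/6, 7/30, 7/30, 1/5):
H = -1/6 × log_2(1/6) -1/6 × log_2(1/6) -7/30 × log_2(7/30) -7/30 × log_2(7/30) -1/5 × log_2(1/5)
H = 2.3058 bits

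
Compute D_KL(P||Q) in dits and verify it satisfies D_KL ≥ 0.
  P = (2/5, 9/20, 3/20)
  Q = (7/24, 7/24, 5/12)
0.0731 dits

KL divergence satisfies the Gibbs inequality: D_KL(P||Q) ≥ 0 for all distributions P, Q.

D_KL(P||Q) = Σ p(x) log(p(x)/q(x))
Term by term:
  x=0: 2/5 × log_10[(2/5)/(7/24)] = 0.0549
  x=1: 9/20 × log_10[(9/20)/(7/24)] = 0.0847
  x=2: 3/20 × log_10[(3/20)/(5/12)] = -0.0666
D_KL(P||Q) = 0.0731 dits

D_KL(P||Q) = 0.0731 ≥ 0 ✓

This non-negativity is a fundamental property: relative entropy cannot be negative because it measures how different Q is from P.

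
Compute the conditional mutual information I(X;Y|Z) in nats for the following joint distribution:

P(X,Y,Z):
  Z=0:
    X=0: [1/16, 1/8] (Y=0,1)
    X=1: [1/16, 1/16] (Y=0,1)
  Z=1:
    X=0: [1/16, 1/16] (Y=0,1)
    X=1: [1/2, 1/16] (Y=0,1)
0.0474 nats

Conditional mutual information: I(X;Y|Z) = H(X|Z) + H(Y|Z) - H(X,Y|Z)

H(Z) = 0.6211
H(X,Z) = 1.1574 → H(X|Z) = 0.5363
H(Y,Z) = 1.1574 → H(Y|Z) = 0.5363
H(X,Y,Z) = 1.6462 → H(X,Y|Z) = 1.0251

I(X;Y|Z) = 0.5363 + 0.5363 - 1.0251 = 0.0474 nats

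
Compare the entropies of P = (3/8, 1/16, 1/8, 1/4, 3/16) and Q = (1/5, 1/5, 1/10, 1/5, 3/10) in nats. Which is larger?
Q

Computing entropies in nats:
H(P) = 1.4615
H(Q) = 1.5571

Distribution Q has higher entropy.

Intuition: The distribution closer to uniform (more spread out) has higher entropy.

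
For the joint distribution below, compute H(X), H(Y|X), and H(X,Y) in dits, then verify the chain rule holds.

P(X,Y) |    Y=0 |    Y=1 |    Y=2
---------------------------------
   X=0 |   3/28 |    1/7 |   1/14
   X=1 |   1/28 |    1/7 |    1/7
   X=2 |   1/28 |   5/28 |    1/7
H(X,Y) = 0.9057, H(X) = 0.4766, H(Y|X) = 0.4291 (all in dits)

Chain rule: H(X,Y) = H(X) + H(Y|X)

Left side — joint entropy directly:
H(X,Y) = -Σ p(x,y) log p(x,y) = 0.9057 dits

Right side — compute H(Y|X) from the conditional distributions:
P(X) = (9/28, 9/28, 5/14), so H(X) = 0.4766 dits
H(Y|X) = Σ_x P(X=x) · H(Y|X=x):
  P(Y|X=0) = (1/3, 4/9, 2/9), H(Y|X=0) = 0.4607, weight P(X=0) = 9/28
  P(Y|X=1) = (1/9, 4/9, 4/9), H(Y|X=1) = 0.4191, weight P(X=1) = 9/28
  P(Y|X=2) = (1/10, 1/2, 2/5), H(Y|X=2) = 0.4097, weight P(X=2) = 5/14
H(Y|X) = 0.4291 dits

H(X) + H(Y|X) = 0.4766 + 0.4291 = 0.9057 dits

Both sides equal 0.9057 dits. ✓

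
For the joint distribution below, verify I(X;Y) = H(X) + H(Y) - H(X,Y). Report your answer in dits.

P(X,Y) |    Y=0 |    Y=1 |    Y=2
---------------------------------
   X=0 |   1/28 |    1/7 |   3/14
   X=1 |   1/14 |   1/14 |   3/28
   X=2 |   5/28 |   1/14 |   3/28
I(X;Y) = 0.0354 dits

Mutual information has multiple equivalent forms:
- I(X;Y) = H(X) - H(X|Y)
- I(X;Y) = H(Y) - H(Y|X)
- I(X;Y) = H(X) + H(Y) - H(X,Y)

Computing all quantities:
H(X) = 0.4696, H(Y) = 0.4686, H(X,Y) = 0.9028
H(X|Y) = 0.4342, H(Y|X) = 0.4332

Verification:
H(X) - H(X|Y) = 0.4696 - 0.4342 = 0.0354
H(Y) - H(Y|X) = 0.4686 - 0.4332 = 0.0354
H(X) + H(Y) - H(X,Y) = 0.4696 + 0.4686 - 0.9028 = 0.0354

All forms give I(X;Y) = 0.0354 dits. ✓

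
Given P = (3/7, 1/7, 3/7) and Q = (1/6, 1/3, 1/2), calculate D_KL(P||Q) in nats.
0.2177 nats

KL divergence: D_KL(P||Q) = Σ p(x) log(p(x)/q(x))

Computing term by term:
  x=0: 3/7 × log_e[(3/7)/(1/6)] = 3/7 × 0.9445 = 0.4048
  x=1: 1/7 × log_e[(1/7)/(1/3)] = 1/7 × -0.8473 = -0.1210
  x=2: 3/7 × log_e[(3/7)/(1/2)] = 3/7 × -0.1542 = -0.0661

D_KL(P||Q) = 0.2177 nats

Note: KL divergence is always non-negative and equals 0 iff P = Q.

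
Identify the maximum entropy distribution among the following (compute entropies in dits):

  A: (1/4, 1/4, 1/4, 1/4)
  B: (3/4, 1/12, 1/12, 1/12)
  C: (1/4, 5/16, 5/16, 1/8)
A

For a discrete distribution over n outcomes, entropy is maximized by the uniform distribution.

Computing entropies:
H(A) = 0.6021 dits
H(B) = 0.3635 dits
H(C) = 0.5791 dits

The uniform distribution (where all probabilities equal 1/4) achieves the maximum entropy of log_10(4) = 0.6021 dits.

Distribution A has the highest entropy.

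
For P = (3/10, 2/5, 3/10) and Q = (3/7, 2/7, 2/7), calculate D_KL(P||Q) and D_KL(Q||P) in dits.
D_KL(P||Q) = 0.0183, D_KL(Q||P) = 0.0186

KL divergence is not symmetric: D_KL(P||Q) ≠ D_KL(Q||P) in general.

D_KL(P||Q) = 0.0183 dits
D_KL(Q||P) = 0.0186 dits

No, they are not equal!

This asymmetry is why KL divergence is not a true distance metric.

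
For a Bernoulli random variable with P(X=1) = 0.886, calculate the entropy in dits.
0.1541 dits

The binary entropy function is:
H(p) = -p log(p) - (1-p) log(1-p)

H(0.886) = -0.886 × log_10(0.886) - 0.114 × log_10(0.114)
H(0.886) = 0.1541 dits

Note: Binary entropy is maximized at p=0.5 (H=1 bit) and minimized at p=0 or p=1 (H=0).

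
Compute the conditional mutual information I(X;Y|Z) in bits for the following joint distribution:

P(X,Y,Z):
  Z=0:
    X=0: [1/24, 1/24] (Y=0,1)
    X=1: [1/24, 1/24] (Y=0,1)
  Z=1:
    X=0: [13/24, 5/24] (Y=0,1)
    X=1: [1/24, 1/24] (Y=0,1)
0.0118 bits

Conditional mutual information: I(X;Y|Z) = H(X|Z) + H(Y|Z) - H(X,Y|Z)

H(Z) = 0.6500
H(X,Z) = 1.2075 → H(X|Z) = 0.5575
H(Y,Z) = 1.5511 → H(Y|Z) = 0.9011
H(X,Y,Z) = 2.0968 → H(X,Y|Z) = 1.4468

I(X;Y|Z) = 0.5575 + 0.9011 - 1.4468 = 0.0118 bits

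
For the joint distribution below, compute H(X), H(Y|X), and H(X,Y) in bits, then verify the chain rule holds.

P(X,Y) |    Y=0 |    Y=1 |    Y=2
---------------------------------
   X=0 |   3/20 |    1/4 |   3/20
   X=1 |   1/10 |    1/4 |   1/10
H(X,Y) = 2.4855, H(X) = 0.9928, H(Y|X) = 1.4927 (all in bits)

Chain rule: H(X,Y) = H(X) + H(Y|X)

Left side — joint entropy directly:
H(X,Y) = -Σ p(x,y) log p(x,y) = 2.4855 bits

Right side — compute H(Y|X) from the conditional distributions:
P(X) = (11/20, 9/20), so H(X) = 0.9928 bits
H(Y|X) = Σ_x P(X=x) · H(Y|X=x):
  P(Y|X=0) = (3/11, 5/11, 3/11), H(Y|X=0) = 1.5395, weight P(X=0) = 11/20
  P(Y|X=1) = (2/9, 5/9, 2/9), H(Y|X=1) = 1.4355, weight P(X=1) = 9/20
H(Y|X) = 1.4927 bits

H(X) + H(Y|X) = 0.9928 + 1.4927 = 2.4855 bits

Both sides equal 2.4855 bits. ✓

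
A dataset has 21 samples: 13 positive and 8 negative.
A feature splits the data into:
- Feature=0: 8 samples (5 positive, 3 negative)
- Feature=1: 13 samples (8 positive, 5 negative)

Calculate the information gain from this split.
0.0001 bits

Information Gain = H(Y) - H(Y|Feature)

Before split:
P(positive) = 13/21 = 0.6190
H(Y) = 0.9587 bits

After split:
Feature=0: H = 0.9544 bits (weight = 8/21)
Feature=1: H = 0.9612 bits (weight = 13/21)
H(Y|Feature) = (8/21)×0.9544 + (13/21)×0.9612 = 0.9586 bits

Information Gain = 0.9587 - 0.9586 = 0.0001 bits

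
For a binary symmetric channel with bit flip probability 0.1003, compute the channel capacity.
0.5301 bits

For a binary symmetric channel (BSC) with error probability p:
Capacity C = 1 - H(p) bits per symbol

where H(p) = -p log₂(p) - (1-p) log₂(1-p) is the binary entropy function.

H(0.1003) = 0.4699 bits
C = 1 - 0.4699 = 0.5301 bits per symbol

This means we can reliably transmit up to 0.5301 bits of information per channel use.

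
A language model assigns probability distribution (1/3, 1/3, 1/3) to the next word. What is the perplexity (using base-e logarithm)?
3.0000

Perplexity is e^H (or exp(H) for natural log).

First, H = -Σ p log p = 1.0986 nats
Perplexity = e^1.0986 = 3.0000

Interpretation: The model's uncertainty is equivalent to choosing uniformly among 3.0 options.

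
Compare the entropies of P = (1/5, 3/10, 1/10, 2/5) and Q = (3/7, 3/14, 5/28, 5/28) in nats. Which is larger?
Q

Computing entropies in nats:
H(P) = 1.2799
H(Q) = 1.3085

Distribution Q has higher entropy.

Intuition: The distribution closer to uniform (more spread out) has higher entropy.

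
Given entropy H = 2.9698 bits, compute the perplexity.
7.8343

Perplexity is 2^H (or exp(H) for natural log).

H = 2.9698 bits
Perplexity = 2^2.9698 = 7.8343

Interpretation: The model's uncertainty is equivalent to choosing uniformly among 7.8 options.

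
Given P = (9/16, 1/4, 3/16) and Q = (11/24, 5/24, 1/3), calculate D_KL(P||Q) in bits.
0.0763 bits

KL divergence: D_KL(P||Q) = Σ p(x) log(p(x)/q(x))

Computing term by term:
  x=0: 9/16 × log_2[(9/16)/(11/24)] = 9/16 × 0.2955 = 0.1662
  x=1: 1/4 × log_2[(1/4)/(5/24)] = 1/4 × 0.2630 = 0.0658
  x=2: 3/16 × log_2[(3/16)/(1/3)] = 3/16 × -0.8301 = -0.1556

D_KL(P||Q) = 0.0763 bits

Note: KL divergence is always non-negative and equals 0 iff P = Q.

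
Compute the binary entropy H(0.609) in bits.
0.9654 bits

The binary entropy function is:
H(p) = -p log(p) - (1-p) log(1-p)

H(0.609) = -0.609 × log_2(0.609) - 0.391 × log_2(0.391)
H(0.609) = 0.9654 bits

Note: Binary entropy is maximized at p=0.5 (H=1 bit) and minimized at p=0 or p=1 (H=0).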